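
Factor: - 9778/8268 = -2^(-1 )* 3^( - 1 ) * 13^( - 1 )*53^( - 1 )*4889^1 = - 4889/4134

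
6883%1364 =63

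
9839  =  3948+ 5891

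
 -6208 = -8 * 776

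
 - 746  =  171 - 917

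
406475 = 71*5725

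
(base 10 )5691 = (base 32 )5hr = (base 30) 69l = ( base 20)e4b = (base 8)13073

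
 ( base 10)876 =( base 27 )15C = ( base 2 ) 1101101100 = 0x36c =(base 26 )17i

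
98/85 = 98/85 = 1.15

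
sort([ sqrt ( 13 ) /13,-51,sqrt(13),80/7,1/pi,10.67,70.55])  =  [  -  51,sqrt ( 13) /13, 1/pi,sqrt(13), 10.67 , 80/7,70.55] 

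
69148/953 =72 + 532/953  =  72.56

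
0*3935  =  0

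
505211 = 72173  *7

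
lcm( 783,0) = 0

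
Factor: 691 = 691^1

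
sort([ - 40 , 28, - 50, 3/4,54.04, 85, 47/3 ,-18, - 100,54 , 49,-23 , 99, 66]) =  [ - 100, - 50, -40, - 23,-18,3/4,  47/3,28,  49,54, 54.04,66, 85, 99]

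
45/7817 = 45/7817 = 0.01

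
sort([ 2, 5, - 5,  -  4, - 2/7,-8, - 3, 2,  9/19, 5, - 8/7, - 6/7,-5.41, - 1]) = [  -  8, - 5.41 , - 5 , - 4, - 3, - 8/7, - 1, - 6/7,  -  2/7,9/19, 2,2 , 5,  5]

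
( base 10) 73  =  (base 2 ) 1001001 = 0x49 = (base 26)2l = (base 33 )27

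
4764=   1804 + 2960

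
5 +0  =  5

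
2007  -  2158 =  - 151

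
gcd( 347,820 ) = 1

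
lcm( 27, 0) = 0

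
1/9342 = 1/9342 = 0.00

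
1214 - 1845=  -  631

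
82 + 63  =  145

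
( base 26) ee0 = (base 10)9828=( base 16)2664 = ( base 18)1c60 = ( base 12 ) 5830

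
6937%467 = 399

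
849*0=0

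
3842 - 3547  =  295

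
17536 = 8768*2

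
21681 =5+21676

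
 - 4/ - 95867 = 4/95867 = 0.00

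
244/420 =61/105 = 0.58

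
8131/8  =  1016+ 3/8 = 1016.38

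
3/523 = 3/523 = 0.01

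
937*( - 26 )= - 24362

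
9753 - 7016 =2737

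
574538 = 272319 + 302219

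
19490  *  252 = 4911480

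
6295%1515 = 235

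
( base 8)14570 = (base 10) 6520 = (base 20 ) g60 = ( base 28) 88o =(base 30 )77A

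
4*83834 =335336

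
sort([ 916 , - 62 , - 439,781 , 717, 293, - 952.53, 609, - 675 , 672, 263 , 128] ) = [- 952.53,  -  675, - 439,  -  62,128 , 263 , 293,609,672,  717, 781,916] 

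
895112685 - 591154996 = 303957689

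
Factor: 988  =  2^2*13^1*19^1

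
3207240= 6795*472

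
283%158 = 125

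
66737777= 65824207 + 913570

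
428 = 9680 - 9252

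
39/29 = 39/29 = 1.34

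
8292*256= 2122752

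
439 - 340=99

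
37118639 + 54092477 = 91211116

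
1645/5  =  329=   329.00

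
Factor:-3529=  - 3529^1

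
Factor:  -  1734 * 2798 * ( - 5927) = 28756215564= 2^2*3^1*17^2*1399^1*5927^1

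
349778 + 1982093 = 2331871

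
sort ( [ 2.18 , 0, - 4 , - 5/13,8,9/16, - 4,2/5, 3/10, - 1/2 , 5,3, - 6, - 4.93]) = [  -  6,  -  4.93, - 4, - 4 , - 1/2 , - 5/13, 0, 3/10  ,  2/5, 9/16,2.18 , 3, 5,8]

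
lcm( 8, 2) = 8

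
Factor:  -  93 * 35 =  - 3255= - 3^1*5^1*7^1*31^1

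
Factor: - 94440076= - 2^2*79^1*298861^1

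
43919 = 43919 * 1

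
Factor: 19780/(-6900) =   -  3^(  -  1)*5^(-1)*43^1 = - 43/15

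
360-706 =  - 346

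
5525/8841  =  5525/8841 = 0.62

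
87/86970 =29/28990 =0.00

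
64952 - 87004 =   -  22052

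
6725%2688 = 1349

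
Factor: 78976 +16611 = 61^1 * 1567^1 =95587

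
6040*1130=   6825200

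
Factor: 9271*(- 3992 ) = - 2^3*73^1*127^1*499^1 = - 37009832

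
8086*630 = 5094180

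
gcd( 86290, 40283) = 1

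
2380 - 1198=1182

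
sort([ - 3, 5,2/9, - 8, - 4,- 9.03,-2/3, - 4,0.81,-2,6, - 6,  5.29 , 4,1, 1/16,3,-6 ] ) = [  -  9.03,-8, - 6,-6 , - 4, - 4, - 3,- 2,-2/3,1/16,2/9, 0.81,1  ,  3, 4, 5,5.29,6]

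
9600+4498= 14098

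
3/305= 3/305  =  0.01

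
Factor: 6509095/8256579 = 3^( - 1 )* 5^1*137^(-1)*911^1*1429^1*20089^(  -  1 )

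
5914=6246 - 332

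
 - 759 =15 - 774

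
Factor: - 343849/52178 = - 2^( - 1 )*7^( - 1 )*11^1*3727^(-1)*31259^1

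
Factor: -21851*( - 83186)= 1817697286= 2^1*21851^1*41593^1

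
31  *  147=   4557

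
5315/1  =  5315 = 5315.00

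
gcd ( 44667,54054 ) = 63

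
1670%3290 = 1670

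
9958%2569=2251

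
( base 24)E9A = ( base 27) ba1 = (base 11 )6257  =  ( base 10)8290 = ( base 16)2062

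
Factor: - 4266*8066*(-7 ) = 2^2*3^3*7^1  *  37^1*79^1*109^1 = 240866892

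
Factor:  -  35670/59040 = -2^( - 4)*3^(-1)*29^1 = - 29/48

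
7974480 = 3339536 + 4634944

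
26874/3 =8958 = 8958.00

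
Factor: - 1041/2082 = - 1/2 = -2^(-1)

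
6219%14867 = 6219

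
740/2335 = 148/467 = 0.32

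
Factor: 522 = 2^1*3^2*29^1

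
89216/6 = 44608/3 =14869.33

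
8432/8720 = 527/545= 0.97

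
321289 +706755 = 1028044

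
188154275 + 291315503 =479469778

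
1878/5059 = 1878/5059  =  0.37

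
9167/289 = 31  +  208/289 = 31.72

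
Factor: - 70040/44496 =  - 85/54  =  - 2^( - 1)*3^( - 3)*5^1*17^1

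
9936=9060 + 876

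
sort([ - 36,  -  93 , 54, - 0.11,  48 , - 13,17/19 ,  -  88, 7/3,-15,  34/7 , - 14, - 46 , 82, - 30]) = [ - 93, - 88,- 46, - 36, - 30 , - 15, - 14, - 13, - 0.11,17/19 , 7/3, 34/7, 48 , 54 , 82]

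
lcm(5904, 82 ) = 5904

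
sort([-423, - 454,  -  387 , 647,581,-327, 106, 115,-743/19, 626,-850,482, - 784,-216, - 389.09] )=[  -  850,  -  784,-454 , - 423, - 389.09, - 387, - 327, - 216,-743/19,106,115, 482,581 , 626, 647]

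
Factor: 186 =2^1* 3^1*31^1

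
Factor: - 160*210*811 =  - 2^6* 3^1 * 5^2*7^1 * 811^1 = -27249600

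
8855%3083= 2689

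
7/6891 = 7/6891 = 0.00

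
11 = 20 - 9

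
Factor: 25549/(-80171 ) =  - 29/91 = - 7^( - 1) * 13^( - 1 )*29^1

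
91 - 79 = 12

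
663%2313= 663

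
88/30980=22/7745 = 0.00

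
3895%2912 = 983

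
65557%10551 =2251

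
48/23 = 2 + 2/23 = 2.09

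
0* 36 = 0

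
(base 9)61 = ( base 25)25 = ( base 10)55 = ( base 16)37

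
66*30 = 1980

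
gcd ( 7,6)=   1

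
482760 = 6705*72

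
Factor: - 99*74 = -2^1*3^2 * 11^1*37^1 = - 7326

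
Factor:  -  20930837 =  -  19^1*29^1*37987^1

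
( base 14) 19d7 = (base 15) 15d2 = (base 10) 4697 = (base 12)2875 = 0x1259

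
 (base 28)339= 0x98d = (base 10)2445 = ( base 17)87e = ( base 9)3316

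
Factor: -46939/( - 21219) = 73/33=3^( - 1) * 11^ (  -  1) *73^1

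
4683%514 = 57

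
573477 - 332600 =240877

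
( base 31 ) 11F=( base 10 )1007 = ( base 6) 4355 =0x3ef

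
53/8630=53/8630 = 0.01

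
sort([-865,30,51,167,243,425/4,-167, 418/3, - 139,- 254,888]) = [ - 865, - 254, - 167,-139,30,51,425/4,418/3,167 , 243,  888]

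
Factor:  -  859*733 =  - 629647 = - 733^1*859^1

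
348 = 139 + 209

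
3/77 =3/77= 0.04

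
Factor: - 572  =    -  2^2 * 11^1*13^1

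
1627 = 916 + 711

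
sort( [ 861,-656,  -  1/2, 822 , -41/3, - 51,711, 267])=[ - 656,-51, - 41/3, - 1/2,  267, 711, 822, 861 ] 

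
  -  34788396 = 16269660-51058056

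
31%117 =31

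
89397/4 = 89397/4 = 22349.25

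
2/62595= 2/62595 = 0.00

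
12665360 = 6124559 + 6540801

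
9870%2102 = 1462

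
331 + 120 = 451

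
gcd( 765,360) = 45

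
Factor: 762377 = 7^1*11^1*9901^1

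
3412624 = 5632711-2220087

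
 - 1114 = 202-1316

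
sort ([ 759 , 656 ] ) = [656 , 759]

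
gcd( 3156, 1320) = 12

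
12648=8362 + 4286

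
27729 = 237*117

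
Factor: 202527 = 3^3 * 13^1*577^1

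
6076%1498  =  84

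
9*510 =4590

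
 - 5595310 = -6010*931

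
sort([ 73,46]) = [46 , 73]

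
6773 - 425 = 6348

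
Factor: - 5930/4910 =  - 491^( - 1)*593^1 = - 593/491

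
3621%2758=863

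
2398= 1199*2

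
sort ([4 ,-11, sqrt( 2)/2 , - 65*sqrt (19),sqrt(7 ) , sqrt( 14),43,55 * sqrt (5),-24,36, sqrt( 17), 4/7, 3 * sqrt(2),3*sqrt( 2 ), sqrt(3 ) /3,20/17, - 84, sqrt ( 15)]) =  [ - 65*sqrt(19 ), - 84, - 24, -11, 4/7, sqrt( 3) /3, sqrt( 2) /2,20/17,  sqrt (7), sqrt( 14), sqrt(15), 4, sqrt( 17) , 3*sqrt (2), 3*sqrt( 2),  36, 43 , 55*sqrt ( 5)]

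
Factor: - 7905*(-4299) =3^2*5^1*17^1*31^1* 1433^1 = 33983595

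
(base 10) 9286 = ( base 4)2101012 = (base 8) 22106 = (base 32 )926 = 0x2446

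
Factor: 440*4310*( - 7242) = -13733728800 = - 2^5 * 3^1 *5^2*11^1*17^1 * 71^1 * 431^1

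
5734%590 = 424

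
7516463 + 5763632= 13280095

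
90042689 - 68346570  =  21696119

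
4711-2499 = 2212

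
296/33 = 296/33 = 8.97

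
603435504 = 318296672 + 285138832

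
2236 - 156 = 2080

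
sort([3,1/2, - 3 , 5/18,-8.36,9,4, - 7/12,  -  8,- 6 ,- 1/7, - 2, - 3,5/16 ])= [ - 8.36, - 8,  -  6, - 3,-3, - 2,-7/12, - 1/7 , 5/18,5/16,1/2,3, 4,9]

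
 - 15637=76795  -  92432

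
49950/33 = 16650/11 = 1513.64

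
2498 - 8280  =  -5782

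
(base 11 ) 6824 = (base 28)bck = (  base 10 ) 8980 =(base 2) 10001100010100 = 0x2314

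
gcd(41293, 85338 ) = 1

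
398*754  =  300092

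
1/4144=1/4144= 0.00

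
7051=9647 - 2596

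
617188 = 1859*332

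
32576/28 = 8144/7 = 1163.43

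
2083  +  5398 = 7481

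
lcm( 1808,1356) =5424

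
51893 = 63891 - 11998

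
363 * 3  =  1089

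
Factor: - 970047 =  - 3^2*13^1*8291^1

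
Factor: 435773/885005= 5^( - 1 ) * 11^(-1)*13^1*16091^ (-1 )*33521^1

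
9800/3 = 3266 + 2/3=3266.67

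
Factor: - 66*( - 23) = 2^1*3^1  *11^1*23^1 = 1518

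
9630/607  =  15+525/607 = 15.86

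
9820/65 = 151 + 1/13 = 151.08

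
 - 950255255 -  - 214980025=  - 735275230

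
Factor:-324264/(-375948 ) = 2^1*3^( - 2) * 59^ ( - 1) *229^1 = 458/531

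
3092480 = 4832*640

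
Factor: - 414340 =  - 2^2*5^1 * 20717^1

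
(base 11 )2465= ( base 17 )b24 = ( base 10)3217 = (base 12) 1a41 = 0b110010010001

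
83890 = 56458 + 27432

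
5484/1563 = 3 + 265/521 = 3.51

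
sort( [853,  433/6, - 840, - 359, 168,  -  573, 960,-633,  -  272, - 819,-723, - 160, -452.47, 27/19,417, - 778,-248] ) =[ - 840, - 819, - 778, - 723,-633, - 573 ,-452.47, - 359, - 272, - 248, - 160, 27/19 , 433/6,168,417, 853 , 960 ] 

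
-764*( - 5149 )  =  3933836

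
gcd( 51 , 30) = 3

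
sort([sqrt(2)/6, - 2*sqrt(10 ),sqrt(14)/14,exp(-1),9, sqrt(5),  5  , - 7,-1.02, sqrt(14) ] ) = [ - 7, - 2 * sqrt( 10)  , - 1.02,  sqrt(2 ) /6,sqrt( 14 ) /14,  exp( -1),  sqrt ( 5), sqrt(14), 5, 9] 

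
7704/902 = 8+244/451 = 8.54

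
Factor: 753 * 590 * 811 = 2^1 * 3^1  *  5^1 * 59^1*251^1 * 811^1 = 360302970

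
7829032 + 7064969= 14894001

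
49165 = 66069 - 16904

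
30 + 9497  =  9527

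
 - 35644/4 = - 8911=- 8911.00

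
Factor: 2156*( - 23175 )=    - 49965300= -2^2*3^2*5^2*7^2*11^1*103^1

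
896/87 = 896/87 = 10.30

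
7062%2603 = 1856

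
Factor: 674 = 2^1*337^1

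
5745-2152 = 3593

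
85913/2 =42956 + 1/2 = 42956.50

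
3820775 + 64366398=68187173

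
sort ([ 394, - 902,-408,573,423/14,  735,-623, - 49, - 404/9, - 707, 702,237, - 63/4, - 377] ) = [ - 902, - 707,  -  623, - 408,-377, - 49,-404/9 , - 63/4, 423/14, 237, 394,  573,702, 735]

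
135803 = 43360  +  92443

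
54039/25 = 54039/25 = 2161.56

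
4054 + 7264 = 11318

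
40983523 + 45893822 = 86877345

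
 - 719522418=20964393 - 740486811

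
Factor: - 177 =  - 3^1*59^1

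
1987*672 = 1335264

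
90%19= 14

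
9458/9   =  9458/9 = 1050.89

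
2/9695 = 2/9695 = 0.00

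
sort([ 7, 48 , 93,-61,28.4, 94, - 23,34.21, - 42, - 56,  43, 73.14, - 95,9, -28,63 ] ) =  [ - 95, - 61, - 56,-42, - 28, - 23 , 7, 9,28.4 , 34.21,43 , 48, 63, 73.14,93, 94] 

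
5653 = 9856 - 4203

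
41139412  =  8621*4772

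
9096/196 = 46  +  20/49= 46.41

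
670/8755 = 134/1751 = 0.08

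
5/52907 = 5/52907  =  0.00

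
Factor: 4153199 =4153199^1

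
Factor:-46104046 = -2^1 * 23052023^1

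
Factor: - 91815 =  - 3^1*5^1*6121^1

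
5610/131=5610/131 = 42.82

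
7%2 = 1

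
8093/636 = 8093/636  =  12.72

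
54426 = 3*18142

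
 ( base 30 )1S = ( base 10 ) 58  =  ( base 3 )2011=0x3A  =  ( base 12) 4a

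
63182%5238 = 326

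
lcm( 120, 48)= 240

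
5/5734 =5/5734 = 0.00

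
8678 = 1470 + 7208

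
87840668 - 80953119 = 6887549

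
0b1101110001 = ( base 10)881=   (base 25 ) 1A6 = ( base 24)1ch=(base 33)qn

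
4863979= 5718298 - 854319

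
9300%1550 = 0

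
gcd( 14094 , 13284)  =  162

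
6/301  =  6/301= 0.02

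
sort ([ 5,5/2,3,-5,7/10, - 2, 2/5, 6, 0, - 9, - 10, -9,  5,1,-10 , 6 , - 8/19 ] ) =[ - 10, - 10, - 9, - 9 , - 5, - 2,-8/19, 0, 2/5,7/10, 1, 5/2, 3,  5 , 5,6,6 ] 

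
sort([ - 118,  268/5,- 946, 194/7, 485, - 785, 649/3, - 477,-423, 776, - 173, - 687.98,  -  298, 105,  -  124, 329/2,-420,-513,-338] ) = [ - 946,-785 ,- 687.98, - 513, - 477,  -  423,- 420, - 338, - 298,-173, - 124 , -118 , 194/7,268/5, 105 , 329/2, 649/3, 485, 776] 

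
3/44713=3/44713 = 0.00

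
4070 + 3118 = 7188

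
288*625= 180000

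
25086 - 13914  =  11172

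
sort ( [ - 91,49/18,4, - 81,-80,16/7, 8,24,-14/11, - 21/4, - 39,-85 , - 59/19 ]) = [  -  91,-85, -81, - 80,-39 , - 21/4, - 59/19,-14/11, 16/7, 49/18, 4, 8,24 ]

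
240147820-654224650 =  - 414076830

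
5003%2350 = 303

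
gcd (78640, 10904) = 8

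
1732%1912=1732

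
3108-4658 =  - 1550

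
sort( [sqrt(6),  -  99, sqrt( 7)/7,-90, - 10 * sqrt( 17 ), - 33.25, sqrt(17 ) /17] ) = [ - 99, - 90,-10*sqrt(17 ),-33.25, sqrt(17 ) /17, sqrt( 7 ) /7,  sqrt(6) ]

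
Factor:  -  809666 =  - 2^1*11^1*13^1*19^1*149^1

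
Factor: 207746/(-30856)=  - 2^( - 2 )*11^1*29^( - 1)*71^1= - 781/116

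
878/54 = 439/27 = 16.26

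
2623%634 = 87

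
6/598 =3/299 = 0.01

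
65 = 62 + 3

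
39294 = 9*4366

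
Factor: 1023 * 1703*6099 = 10625488731  =  3^2*11^1*13^1* 19^1*31^1*107^1*131^1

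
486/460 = 1 + 13/230 = 1.06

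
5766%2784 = 198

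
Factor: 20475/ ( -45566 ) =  - 2^( - 1)*3^2 * 5^2*7^1*13^1*22783^( - 1)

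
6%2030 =6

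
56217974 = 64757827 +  - 8539853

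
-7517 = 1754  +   - 9271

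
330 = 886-556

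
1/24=1/24 = 0.04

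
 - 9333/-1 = 9333 + 0/1= 9333.00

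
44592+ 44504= 89096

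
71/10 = 7 + 1/10=7.10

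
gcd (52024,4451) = 1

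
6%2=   0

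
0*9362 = 0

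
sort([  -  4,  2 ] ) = [ - 4,  2]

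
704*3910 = 2752640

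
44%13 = 5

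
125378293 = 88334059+37044234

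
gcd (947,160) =1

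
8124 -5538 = 2586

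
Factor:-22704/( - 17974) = 24/19 = 2^3*3^1*19^( -1 )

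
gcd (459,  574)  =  1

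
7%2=1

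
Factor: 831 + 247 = 1078= 2^1*7^2*11^1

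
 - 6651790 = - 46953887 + 40302097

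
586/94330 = 293/47165 = 0.01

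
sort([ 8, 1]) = [1 , 8]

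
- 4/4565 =-1  +  4561/4565 =-0.00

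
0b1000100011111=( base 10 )4383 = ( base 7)15531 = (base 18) d99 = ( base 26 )6cf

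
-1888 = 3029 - 4917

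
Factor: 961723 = 7^2*19^1*1033^1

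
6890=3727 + 3163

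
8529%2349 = 1482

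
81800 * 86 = 7034800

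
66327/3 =22109 =22109.00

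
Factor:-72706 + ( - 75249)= - 147955=- 5^1*127^1*233^1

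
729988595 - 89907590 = 640081005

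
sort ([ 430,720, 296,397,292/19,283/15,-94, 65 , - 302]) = [ -302, - 94, 292/19,283/15, 65,296,397,430,720 ]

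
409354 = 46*8899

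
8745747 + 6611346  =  15357093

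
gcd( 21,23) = 1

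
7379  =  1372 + 6007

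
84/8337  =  4/397 = 0.01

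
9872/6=4936/3 = 1645.33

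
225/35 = 45/7 =6.43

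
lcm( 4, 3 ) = 12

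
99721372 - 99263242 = 458130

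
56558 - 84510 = - 27952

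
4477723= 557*8039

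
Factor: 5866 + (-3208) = 2^1*3^1*443^1 = 2658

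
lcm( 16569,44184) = 132552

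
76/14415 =76/14415 = 0.01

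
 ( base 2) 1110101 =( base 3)11100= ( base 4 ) 1311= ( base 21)5c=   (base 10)117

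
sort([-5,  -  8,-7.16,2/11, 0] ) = [  -  8,-7.16, - 5,0 , 2/11]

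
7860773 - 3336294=4524479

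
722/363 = 1 +359/363=1.99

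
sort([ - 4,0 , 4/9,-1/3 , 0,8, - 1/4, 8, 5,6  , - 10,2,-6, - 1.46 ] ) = [-10,-6, - 4,  -  1.46, - 1/3,-1/4, 0, 0,4/9, 2, 5, 6,8,  8] 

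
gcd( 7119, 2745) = 9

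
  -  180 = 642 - 822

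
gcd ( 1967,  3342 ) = 1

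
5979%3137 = 2842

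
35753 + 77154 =112907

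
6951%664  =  311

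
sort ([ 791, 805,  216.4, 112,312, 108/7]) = [ 108/7, 112,216.4,312,791, 805]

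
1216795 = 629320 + 587475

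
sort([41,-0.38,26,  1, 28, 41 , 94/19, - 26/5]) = [ -26/5 ,-0.38, 1, 94/19  ,  26, 28,41, 41 ]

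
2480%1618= 862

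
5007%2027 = 953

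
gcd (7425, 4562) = 1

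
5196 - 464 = 4732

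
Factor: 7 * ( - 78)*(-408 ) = 222768 = 2^4*3^2*7^1*13^1*17^1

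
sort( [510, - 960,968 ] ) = [ -960,510,968 ]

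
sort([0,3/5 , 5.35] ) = [0,  3/5,  5.35 ]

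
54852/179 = 54852/179 = 306.44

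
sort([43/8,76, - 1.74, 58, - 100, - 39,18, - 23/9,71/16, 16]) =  [ - 100, - 39, - 23/9,-1.74,  71/16,43/8,  16, 18,58, 76]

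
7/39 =7/39=0.18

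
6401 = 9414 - 3013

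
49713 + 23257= 72970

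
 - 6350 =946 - 7296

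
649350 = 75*8658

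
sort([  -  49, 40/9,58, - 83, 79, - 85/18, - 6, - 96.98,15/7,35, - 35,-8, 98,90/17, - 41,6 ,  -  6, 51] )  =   [ - 96.98, -83, - 49 , - 41, - 35 , - 8, - 6, - 6,-85/18, 15/7, 40/9, 90/17,  6, 35, 51, 58  ,  79, 98 ]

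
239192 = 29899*8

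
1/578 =1/578  =  0.00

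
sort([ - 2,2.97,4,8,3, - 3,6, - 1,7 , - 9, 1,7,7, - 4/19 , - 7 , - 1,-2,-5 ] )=[ - 9, - 7,-5, - 3, - 2,  -  2, - 1,  -  1, - 4/19, 1,2.97,3,4, 6, 7,7,7, 8 ] 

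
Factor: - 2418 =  - 2^1*3^1*13^1*31^1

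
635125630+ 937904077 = 1573029707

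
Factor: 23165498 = 2^1*11582749^1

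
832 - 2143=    - 1311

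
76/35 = 2 + 6/35 =2.17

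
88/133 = 88/133 = 0.66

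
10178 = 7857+2321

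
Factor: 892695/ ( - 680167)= - 3^1*5^1 *409^( - 1 )*1663^( - 1 )*59513^1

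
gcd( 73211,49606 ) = 1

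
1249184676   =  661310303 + 587874373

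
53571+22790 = 76361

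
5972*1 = 5972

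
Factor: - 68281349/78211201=-19^( - 1 ) *23^( - 1)*59^1 * 233^1 *4967^1*178973^( - 1)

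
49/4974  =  49/4974 = 0.01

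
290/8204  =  145/4102 = 0.04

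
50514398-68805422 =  -18291024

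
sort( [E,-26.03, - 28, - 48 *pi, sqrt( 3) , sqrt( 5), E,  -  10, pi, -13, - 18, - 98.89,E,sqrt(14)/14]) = [ - 48* pi, - 98.89, - 28, - 26.03, -18,-13,-10, sqrt (14 )/14, sqrt( 3 ),sqrt ( 5), E, E, E,pi ]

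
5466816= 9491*576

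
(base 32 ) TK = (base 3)1022010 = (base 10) 948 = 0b1110110100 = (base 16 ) 3B4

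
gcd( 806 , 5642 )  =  806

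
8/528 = 1/66 =0.02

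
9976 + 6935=16911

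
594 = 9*66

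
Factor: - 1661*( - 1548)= 2571228 = 2^2*3^2*11^1*43^1*151^1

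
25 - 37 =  - 12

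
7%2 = 1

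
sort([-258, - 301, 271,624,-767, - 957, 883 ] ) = [ - 957, - 767, - 301, - 258  ,  271, 624,  883 ] 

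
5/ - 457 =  - 1 + 452/457 = - 0.01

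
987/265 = 3 + 192/265  =  3.72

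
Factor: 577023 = 3^1*  192341^1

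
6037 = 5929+108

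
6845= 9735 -2890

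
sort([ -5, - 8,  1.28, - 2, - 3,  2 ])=[ - 8, - 5,  -  3, - 2,1.28, 2 ] 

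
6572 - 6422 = 150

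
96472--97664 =194136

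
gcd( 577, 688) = 1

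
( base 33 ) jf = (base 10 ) 642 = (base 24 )12I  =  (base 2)1010000010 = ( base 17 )23D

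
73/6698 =73/6698 = 0.01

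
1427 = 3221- 1794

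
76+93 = 169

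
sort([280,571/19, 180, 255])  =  [571/19,180, 255, 280]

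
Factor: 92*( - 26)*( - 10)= 2^4*5^1*13^1*23^1= 23920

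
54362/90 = 27181/45= 604.02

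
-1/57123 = -1 + 57122/57123 = - 0.00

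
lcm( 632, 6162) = 24648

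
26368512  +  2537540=28906052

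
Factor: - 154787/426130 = - 2^( - 1 )*5^( - 1)*43^( - 1)*991^( - 1 )*154787^1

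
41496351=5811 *7141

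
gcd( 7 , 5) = 1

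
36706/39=941 + 7/39  =  941.18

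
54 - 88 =  -  34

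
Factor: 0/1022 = 0^1 = 0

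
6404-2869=3535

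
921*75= 69075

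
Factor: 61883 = 19^1*3257^1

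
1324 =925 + 399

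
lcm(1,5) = 5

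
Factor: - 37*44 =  - 1628 = - 2^2*11^1*37^1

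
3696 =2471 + 1225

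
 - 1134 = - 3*378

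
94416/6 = 15736  =  15736.00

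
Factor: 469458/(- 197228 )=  - 234729/98614  =  - 2^(-1 )*3^2*11^1*2371^1*49307^ ( - 1 )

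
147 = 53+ 94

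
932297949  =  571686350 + 360611599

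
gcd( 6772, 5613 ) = 1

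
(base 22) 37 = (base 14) 53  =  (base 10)73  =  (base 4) 1021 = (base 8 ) 111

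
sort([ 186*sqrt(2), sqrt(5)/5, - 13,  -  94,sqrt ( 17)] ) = [ -94, - 13,sqrt(5)/5,sqrt(17), 186*sqrt( 2) ]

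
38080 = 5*7616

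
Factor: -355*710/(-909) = 2^1 * 3^( - 2)*5^2*71^2*  101^( - 1) = 252050/909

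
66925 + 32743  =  99668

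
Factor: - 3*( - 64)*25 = 2^6*3^1*5^2  =  4800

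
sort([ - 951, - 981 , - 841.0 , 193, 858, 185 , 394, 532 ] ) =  [ - 981, - 951, - 841.0,185 , 193, 394,  532, 858]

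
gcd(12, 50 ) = 2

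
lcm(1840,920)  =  1840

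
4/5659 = 4/5659 = 0.00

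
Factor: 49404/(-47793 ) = -92/89=- 2^2*23^1 * 89^(-1)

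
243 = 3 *81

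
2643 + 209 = 2852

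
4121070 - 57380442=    - 53259372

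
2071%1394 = 677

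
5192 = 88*59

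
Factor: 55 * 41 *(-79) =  - 5^1*11^1*41^1 * 79^1 = - 178145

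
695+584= 1279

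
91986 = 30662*3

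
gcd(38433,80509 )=1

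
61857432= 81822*756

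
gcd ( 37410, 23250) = 30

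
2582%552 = 374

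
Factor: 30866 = 2^1 * 11^1*23^1*61^1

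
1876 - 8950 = -7074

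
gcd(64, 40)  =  8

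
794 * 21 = 16674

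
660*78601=51876660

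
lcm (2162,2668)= 125396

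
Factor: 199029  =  3^1 * 66343^1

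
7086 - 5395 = 1691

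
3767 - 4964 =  - 1197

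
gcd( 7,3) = 1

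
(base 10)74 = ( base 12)62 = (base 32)2a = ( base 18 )42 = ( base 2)1001010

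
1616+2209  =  3825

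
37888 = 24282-  -  13606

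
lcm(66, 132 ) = 132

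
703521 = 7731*91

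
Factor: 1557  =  3^2 * 173^1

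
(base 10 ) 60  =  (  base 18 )36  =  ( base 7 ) 114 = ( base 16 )3C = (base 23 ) 2E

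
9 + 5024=5033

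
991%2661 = 991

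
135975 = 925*147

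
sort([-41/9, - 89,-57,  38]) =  [ - 89, - 57, - 41/9,38 ]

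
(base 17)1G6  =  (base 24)NF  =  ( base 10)567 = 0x237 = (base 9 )700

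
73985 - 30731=43254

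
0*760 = 0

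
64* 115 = 7360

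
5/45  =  1/9 = 0.11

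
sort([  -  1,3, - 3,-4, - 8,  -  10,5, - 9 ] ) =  [ - 10, - 9,  -  8,  -  4, - 3,  -  1, 3,  5]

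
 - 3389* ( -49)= 166061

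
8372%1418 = 1282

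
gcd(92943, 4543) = 1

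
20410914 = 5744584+14666330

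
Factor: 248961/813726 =2^( - 1)*3^( - 3)*31^1*2677^1 * 5023^( - 1 ) = 82987/271242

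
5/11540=1/2308 = 0.00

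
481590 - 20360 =461230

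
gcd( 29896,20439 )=1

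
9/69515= 9/69515 =0.00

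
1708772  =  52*32861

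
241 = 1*241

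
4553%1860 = 833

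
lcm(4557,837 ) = 41013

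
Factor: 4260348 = 2^2*3^2*118343^1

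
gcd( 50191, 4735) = 947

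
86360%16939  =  1665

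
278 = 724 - 446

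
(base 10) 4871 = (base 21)b0k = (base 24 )8an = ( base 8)11407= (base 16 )1307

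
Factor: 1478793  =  3^1*31^1*15901^1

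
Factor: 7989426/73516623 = 2663142/24505541 = 2^1 * 3^1*59^1*7523^1*24505541^( - 1) 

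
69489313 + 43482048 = 112971361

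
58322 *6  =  349932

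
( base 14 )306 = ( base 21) 176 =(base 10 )594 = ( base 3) 211000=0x252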